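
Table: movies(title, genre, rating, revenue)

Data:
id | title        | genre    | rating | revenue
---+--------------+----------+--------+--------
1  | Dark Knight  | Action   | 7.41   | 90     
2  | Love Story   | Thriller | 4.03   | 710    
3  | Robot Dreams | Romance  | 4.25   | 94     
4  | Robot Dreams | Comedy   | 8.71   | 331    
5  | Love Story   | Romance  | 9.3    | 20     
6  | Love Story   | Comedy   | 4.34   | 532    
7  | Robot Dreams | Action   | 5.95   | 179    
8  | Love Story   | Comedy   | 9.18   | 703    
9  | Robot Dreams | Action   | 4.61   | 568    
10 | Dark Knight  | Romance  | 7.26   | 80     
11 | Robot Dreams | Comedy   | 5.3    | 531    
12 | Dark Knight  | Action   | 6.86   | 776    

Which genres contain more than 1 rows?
SELECT genre, COUNT(*) as cnt
FROM movies
GROUP BY genre
HAVING COUNT(*) > 1

Result:
  Action: 4
  Comedy: 4
  Romance: 3

Note: HAVING filters groups after aggregation, WHERE filters rows before.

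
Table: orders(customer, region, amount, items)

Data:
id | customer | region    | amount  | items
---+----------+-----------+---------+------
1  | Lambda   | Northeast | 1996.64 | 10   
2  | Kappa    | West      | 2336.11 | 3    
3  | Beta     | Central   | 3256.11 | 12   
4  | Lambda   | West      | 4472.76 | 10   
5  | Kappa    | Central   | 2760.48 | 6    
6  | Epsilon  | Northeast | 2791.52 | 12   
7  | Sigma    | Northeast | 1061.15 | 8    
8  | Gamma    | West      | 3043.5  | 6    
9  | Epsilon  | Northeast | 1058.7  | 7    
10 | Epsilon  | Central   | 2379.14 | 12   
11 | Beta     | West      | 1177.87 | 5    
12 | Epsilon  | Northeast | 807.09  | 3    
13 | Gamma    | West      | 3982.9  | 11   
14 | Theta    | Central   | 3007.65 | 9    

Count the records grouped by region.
SELECT region, COUNT(*) as count
FROM orders
GROUP BY region

Result:
  Central: 4
  Northeast: 5
  West: 5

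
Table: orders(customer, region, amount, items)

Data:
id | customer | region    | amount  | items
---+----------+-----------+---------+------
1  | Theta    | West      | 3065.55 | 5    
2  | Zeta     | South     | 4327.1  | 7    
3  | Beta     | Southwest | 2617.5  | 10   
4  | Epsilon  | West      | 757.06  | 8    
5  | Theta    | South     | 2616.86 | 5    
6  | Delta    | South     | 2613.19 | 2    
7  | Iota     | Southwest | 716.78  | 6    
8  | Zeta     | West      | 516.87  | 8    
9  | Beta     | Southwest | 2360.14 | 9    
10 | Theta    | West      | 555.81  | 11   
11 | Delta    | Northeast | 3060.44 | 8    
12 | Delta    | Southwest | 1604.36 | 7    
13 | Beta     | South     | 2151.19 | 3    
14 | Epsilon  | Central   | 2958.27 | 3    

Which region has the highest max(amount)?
SELECT region, MAX(amount) as val
FROM orders
GROUP BY region
ORDER BY val DESC
LIMIT 1

Result: South with max(amount) = 4327.10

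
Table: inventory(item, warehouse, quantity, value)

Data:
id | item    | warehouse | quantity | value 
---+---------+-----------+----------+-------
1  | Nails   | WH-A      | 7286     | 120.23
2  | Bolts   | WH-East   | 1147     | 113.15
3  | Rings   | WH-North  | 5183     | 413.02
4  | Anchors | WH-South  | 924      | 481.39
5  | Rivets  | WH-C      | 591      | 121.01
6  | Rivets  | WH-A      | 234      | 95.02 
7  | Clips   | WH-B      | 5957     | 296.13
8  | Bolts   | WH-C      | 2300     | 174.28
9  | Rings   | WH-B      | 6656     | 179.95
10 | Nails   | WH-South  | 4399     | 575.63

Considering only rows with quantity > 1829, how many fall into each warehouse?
SELECT warehouse, COUNT(*)
FROM inventory
WHERE quantity > 1829
GROUP BY warehouse

Note: WHERE filters rows before grouping.

Result:
  WH-A: 1
  WH-B: 2
  WH-C: 1
  WH-North: 1
  WH-South: 1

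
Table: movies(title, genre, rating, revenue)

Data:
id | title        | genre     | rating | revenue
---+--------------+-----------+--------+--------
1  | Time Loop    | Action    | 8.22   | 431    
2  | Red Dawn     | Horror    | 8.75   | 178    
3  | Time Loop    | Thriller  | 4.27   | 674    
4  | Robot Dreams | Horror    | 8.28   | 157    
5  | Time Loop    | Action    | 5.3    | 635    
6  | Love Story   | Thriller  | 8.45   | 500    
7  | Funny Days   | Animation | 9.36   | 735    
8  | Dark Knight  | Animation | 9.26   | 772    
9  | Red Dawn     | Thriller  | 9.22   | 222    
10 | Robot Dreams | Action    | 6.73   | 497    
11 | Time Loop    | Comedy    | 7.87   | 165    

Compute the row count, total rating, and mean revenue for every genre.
SELECT genre,
       COUNT(*) as cnt,
       SUM(rating) as total_rating,
       AVG(revenue) as avg_revenue
FROM movies
GROUP BY genre

Result:
  Action: 3 records, 20.25 total rating, 521.00 avg revenue
  Animation: 2 records, 18.62 total rating, 753.50 avg revenue
  Comedy: 1 records, 7.87 total rating, 165.00 avg revenue
  Horror: 2 records, 17.03 total rating, 167.50 avg revenue
  Thriller: 3 records, 21.94 total rating, 465.33 avg revenue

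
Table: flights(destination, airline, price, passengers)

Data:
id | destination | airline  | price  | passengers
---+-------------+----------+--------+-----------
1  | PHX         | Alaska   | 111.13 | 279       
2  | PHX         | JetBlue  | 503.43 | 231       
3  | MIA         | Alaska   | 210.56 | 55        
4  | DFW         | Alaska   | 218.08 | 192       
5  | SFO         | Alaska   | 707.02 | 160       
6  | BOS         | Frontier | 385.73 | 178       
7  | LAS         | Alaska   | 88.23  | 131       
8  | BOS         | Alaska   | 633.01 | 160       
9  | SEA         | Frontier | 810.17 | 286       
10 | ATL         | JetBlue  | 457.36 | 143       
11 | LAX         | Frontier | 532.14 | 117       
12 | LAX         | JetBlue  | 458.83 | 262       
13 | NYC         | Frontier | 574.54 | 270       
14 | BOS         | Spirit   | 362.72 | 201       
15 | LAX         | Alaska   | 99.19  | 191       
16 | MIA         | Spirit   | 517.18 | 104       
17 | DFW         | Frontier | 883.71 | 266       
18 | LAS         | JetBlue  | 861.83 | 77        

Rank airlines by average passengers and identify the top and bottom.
SELECT airline, AVG(passengers)
FROM flights
GROUP BY airline
ORDER BY AVG(passengers)

All groups:
  Spirit: 152.50
  Alaska: 166.86
  JetBlue: 178.25
  Frontier: 223.40

Highest: Frontier (223.40)
Lowest: Spirit (152.50)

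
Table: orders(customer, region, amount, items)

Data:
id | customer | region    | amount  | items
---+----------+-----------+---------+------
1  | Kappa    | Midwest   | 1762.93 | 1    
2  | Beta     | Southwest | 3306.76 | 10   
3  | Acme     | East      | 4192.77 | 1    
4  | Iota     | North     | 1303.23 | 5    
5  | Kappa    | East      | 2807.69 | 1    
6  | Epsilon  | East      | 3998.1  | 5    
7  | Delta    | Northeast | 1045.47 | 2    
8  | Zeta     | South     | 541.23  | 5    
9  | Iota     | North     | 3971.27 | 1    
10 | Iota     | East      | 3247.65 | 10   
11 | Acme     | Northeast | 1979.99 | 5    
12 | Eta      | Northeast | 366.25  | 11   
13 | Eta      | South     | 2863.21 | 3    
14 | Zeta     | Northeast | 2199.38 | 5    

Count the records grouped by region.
SELECT region, COUNT(*) as count
FROM orders
GROUP BY region

Result:
  East: 4
  Midwest: 1
  North: 2
  Northeast: 4
  South: 2
  Southwest: 1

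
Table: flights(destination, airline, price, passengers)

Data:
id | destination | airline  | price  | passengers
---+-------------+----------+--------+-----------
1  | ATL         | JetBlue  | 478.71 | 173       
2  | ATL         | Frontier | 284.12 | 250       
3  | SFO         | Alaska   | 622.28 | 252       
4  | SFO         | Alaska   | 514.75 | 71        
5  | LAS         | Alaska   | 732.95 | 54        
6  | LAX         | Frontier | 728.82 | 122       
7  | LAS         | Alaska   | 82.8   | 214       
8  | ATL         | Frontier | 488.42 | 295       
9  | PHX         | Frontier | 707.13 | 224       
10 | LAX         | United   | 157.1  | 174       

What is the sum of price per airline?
SELECT airline, SUM(price) as result
FROM flights
GROUP BY airline

Result:
  Alaska: 1952.78
  Frontier: 2208.49
  JetBlue: 478.71
  United: 157.10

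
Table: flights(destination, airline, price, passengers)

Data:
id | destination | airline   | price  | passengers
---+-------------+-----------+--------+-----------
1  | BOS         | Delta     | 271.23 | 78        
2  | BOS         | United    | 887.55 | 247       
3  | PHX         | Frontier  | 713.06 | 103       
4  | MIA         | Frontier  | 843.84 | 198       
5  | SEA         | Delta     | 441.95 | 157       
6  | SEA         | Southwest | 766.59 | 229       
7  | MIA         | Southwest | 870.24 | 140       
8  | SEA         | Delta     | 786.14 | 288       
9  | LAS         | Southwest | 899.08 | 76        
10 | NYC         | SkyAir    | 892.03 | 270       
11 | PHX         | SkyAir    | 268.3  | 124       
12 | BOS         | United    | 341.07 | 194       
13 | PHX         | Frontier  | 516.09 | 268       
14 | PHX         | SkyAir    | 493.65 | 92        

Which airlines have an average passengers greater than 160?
SELECT airline, AVG(passengers)
FROM flights
GROUP BY airline
HAVING AVG(passengers) > 160

Result:
  Delta: avg=174.33
  Frontier: avg=189.67
  SkyAir: avg=162.00
  United: avg=220.50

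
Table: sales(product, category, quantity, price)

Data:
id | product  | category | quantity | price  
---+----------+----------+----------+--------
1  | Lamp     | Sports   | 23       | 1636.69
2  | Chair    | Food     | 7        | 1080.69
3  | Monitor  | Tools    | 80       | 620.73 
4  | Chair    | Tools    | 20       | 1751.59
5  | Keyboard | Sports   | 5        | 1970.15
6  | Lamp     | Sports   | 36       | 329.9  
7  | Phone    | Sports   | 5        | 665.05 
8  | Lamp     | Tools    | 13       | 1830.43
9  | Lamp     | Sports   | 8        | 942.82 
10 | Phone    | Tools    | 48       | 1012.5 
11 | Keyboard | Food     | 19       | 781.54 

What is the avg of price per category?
SELECT category, AVG(price) as result
FROM sales
GROUP BY category

Result:
  Food: 931.12
  Sports: 1108.92
  Tools: 1303.81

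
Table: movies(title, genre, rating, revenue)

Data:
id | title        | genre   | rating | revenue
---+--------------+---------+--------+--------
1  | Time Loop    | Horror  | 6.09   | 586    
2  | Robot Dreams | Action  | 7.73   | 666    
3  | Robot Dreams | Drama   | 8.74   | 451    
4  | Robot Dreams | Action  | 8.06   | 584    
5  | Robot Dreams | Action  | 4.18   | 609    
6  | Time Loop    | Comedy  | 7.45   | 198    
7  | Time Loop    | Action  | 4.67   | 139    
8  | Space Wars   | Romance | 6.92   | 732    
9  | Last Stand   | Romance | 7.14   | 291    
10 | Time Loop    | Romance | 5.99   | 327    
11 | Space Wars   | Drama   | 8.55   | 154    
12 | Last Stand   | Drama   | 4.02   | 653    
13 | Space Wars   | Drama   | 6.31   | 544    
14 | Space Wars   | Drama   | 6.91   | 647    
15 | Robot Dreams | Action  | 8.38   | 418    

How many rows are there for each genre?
SELECT genre, COUNT(*) as count
FROM movies
GROUP BY genre

Result:
  Action: 5
  Comedy: 1
  Drama: 5
  Horror: 1
  Romance: 3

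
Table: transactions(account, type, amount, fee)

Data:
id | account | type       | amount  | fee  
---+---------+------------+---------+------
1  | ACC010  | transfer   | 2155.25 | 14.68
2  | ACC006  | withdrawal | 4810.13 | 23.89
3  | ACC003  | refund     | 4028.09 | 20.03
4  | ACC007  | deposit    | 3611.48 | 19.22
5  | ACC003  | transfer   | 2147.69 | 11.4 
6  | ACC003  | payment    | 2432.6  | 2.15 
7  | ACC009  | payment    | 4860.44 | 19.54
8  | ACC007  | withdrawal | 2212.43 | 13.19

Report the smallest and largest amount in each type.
SELECT type, MIN(amount), MAX(amount)
FROM transactions
GROUP BY type

Result:
  deposit: min=3611.48, max=3611.48
  payment: min=2432.60, max=4860.44
  refund: min=4028.09, max=4028.09
  transfer: min=2147.69, max=2155.25
  withdrawal: min=2212.43, max=4810.13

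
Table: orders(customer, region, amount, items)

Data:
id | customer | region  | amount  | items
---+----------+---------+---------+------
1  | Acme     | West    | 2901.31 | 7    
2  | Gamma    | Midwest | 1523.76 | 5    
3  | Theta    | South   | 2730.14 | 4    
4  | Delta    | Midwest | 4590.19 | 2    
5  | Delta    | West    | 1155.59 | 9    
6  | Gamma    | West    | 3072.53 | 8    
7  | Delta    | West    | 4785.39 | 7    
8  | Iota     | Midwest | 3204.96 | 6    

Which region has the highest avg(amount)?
SELECT region, AVG(amount) as val
FROM orders
GROUP BY region
ORDER BY val DESC
LIMIT 1

Result: Midwest with avg(amount) = 3106.30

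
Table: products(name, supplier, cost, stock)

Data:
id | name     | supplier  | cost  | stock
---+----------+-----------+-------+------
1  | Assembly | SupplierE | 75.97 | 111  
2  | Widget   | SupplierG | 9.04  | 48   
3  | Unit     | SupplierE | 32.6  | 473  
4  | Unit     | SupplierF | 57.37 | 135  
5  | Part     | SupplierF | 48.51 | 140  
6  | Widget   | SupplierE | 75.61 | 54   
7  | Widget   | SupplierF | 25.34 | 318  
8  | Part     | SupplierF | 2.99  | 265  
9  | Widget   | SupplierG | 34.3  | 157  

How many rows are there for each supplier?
SELECT supplier, COUNT(*) as count
FROM products
GROUP BY supplier

Result:
  SupplierE: 3
  SupplierF: 4
  SupplierG: 2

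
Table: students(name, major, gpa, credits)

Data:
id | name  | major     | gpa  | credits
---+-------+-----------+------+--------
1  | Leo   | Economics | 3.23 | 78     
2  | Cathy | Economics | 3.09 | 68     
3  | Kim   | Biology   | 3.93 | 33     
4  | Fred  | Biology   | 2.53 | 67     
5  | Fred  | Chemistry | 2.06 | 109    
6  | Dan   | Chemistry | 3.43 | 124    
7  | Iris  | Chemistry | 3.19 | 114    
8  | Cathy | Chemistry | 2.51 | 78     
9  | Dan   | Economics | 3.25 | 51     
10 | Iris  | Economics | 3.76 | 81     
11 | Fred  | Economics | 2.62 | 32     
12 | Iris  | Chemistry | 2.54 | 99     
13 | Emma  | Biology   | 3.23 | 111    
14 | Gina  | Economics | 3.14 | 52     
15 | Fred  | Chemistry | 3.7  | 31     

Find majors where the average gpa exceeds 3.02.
SELECT major, AVG(gpa)
FROM students
GROUP BY major
HAVING AVG(gpa) > 3.02

Result:
  Biology: avg=3.23
  Economics: avg=3.18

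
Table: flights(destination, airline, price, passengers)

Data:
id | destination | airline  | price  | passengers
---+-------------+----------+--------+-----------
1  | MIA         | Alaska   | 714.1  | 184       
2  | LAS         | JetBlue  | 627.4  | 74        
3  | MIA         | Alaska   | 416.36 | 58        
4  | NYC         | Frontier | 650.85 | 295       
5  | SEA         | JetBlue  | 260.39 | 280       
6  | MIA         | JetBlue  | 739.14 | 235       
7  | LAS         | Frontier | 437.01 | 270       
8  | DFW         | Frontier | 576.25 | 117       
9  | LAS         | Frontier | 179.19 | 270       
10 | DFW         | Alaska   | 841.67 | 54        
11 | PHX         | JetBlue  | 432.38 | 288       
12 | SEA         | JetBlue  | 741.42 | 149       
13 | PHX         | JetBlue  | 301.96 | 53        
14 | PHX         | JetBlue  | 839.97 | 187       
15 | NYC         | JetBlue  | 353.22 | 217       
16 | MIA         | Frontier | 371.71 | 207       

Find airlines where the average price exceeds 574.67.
SELECT airline, AVG(price)
FROM flights
GROUP BY airline
HAVING AVG(price) > 574.67

Result:
  Alaska: avg=657.38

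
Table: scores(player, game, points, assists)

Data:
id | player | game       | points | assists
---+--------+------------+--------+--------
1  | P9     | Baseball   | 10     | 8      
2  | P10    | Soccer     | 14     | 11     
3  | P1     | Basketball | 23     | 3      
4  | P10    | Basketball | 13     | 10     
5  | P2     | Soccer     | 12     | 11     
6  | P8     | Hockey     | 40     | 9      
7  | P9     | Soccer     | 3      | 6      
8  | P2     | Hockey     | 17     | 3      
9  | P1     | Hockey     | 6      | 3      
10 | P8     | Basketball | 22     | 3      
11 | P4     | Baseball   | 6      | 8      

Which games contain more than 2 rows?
SELECT game, COUNT(*) as cnt
FROM scores
GROUP BY game
HAVING COUNT(*) > 2

Result:
  Basketball: 3
  Hockey: 3
  Soccer: 3

Note: HAVING filters groups after aggregation, WHERE filters rows before.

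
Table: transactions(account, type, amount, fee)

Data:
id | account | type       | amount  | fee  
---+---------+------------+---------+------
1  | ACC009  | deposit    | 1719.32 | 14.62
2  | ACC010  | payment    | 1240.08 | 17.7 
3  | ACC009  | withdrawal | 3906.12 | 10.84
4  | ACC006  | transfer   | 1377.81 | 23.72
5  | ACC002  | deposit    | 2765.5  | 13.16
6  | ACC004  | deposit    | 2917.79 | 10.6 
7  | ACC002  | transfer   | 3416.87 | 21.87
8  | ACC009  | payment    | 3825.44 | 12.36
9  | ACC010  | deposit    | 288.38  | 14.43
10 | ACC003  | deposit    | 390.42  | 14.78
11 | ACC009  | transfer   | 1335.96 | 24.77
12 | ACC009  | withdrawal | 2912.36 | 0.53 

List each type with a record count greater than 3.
SELECT type, COUNT(*) as cnt
FROM transactions
GROUP BY type
HAVING COUNT(*) > 3

Result:
  deposit: 5

Note: HAVING filters groups after aggregation, WHERE filters rows before.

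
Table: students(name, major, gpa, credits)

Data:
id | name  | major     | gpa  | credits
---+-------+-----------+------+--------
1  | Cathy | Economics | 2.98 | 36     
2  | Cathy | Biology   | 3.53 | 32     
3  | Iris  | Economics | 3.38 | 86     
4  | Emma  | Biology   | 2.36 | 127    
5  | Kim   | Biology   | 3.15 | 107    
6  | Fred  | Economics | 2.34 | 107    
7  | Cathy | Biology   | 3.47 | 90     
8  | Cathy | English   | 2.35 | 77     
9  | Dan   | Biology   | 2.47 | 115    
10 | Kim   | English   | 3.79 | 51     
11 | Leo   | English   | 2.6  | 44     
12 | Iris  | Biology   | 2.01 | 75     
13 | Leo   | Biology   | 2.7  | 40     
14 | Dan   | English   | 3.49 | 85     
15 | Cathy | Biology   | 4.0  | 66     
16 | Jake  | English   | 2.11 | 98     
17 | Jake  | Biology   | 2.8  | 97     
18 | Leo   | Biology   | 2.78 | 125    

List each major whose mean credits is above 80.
SELECT major, AVG(credits)
FROM students
GROUP BY major
HAVING AVG(credits) > 80

Result:
  Biology: avg=87.40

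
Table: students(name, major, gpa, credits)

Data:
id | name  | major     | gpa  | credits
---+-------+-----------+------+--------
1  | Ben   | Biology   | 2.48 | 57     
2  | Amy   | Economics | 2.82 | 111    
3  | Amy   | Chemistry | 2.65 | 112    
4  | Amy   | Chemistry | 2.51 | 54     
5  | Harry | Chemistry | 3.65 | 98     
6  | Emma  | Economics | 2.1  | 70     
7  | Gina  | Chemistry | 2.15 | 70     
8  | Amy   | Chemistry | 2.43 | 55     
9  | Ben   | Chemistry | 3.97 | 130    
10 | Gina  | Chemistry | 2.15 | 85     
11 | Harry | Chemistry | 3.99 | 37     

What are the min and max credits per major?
SELECT major, MIN(credits), MAX(credits)
FROM students
GROUP BY major

Result:
  Biology: min=57, max=57
  Chemistry: min=37, max=130
  Economics: min=70, max=111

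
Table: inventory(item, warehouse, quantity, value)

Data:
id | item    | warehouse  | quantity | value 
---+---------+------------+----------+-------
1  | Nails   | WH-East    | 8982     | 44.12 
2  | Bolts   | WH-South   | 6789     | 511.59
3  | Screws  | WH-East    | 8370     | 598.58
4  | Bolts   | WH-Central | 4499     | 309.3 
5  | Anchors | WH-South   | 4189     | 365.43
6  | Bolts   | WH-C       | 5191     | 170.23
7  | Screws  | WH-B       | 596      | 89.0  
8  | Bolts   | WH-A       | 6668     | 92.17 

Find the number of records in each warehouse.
SELECT warehouse, COUNT(*) as count
FROM inventory
GROUP BY warehouse

Result:
  WH-A: 1
  WH-B: 1
  WH-C: 1
  WH-Central: 1
  WH-East: 2
  WH-South: 2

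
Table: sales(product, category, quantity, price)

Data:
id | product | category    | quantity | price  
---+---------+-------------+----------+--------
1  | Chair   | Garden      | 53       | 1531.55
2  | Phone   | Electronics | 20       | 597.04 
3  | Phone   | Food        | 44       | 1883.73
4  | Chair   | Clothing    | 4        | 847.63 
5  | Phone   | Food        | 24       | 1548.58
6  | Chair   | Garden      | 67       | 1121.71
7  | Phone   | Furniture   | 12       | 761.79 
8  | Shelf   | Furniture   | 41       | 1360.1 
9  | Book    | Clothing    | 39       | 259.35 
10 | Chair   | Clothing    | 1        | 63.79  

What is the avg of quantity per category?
SELECT category, AVG(quantity) as result
FROM sales
GROUP BY category

Result:
  Clothing: 14.67
  Electronics: 20.00
  Food: 34.00
  Furniture: 26.50
  Garden: 60.00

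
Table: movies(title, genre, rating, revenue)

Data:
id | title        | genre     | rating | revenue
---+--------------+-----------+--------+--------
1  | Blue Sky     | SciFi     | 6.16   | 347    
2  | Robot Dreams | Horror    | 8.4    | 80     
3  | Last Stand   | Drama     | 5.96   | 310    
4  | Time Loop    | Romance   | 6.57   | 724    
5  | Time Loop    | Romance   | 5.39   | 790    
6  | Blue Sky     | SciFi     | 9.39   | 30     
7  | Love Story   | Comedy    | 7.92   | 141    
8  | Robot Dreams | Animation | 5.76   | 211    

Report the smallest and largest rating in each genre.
SELECT genre, MIN(rating), MAX(rating)
FROM movies
GROUP BY genre

Result:
  Animation: min=5.76, max=5.76
  Comedy: min=7.92, max=7.92
  Drama: min=5.96, max=5.96
  Horror: min=8.40, max=8.40
  Romance: min=5.39, max=6.57
  SciFi: min=6.16, max=9.39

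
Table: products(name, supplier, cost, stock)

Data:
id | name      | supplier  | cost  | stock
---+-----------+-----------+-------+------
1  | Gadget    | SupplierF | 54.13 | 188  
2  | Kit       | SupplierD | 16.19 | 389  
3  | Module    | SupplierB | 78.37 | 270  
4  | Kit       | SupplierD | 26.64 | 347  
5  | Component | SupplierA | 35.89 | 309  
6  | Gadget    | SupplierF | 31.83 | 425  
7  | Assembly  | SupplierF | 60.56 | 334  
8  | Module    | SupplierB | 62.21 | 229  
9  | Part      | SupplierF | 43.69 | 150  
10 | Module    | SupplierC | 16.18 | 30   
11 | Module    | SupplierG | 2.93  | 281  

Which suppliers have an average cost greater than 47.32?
SELECT supplier, AVG(cost)
FROM products
GROUP BY supplier
HAVING AVG(cost) > 47.32

Result:
  SupplierB: avg=70.29
  SupplierF: avg=47.55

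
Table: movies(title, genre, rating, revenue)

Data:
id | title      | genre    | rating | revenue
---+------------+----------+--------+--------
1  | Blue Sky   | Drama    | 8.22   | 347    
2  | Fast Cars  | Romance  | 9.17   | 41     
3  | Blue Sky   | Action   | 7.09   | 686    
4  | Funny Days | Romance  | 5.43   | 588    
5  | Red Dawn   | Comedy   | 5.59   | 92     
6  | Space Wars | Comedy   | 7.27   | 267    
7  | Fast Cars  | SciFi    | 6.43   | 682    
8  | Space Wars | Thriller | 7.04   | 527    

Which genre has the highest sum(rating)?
SELECT genre, SUM(rating) as val
FROM movies
GROUP BY genre
ORDER BY val DESC
LIMIT 1

Result: Romance with sum(rating) = 14.60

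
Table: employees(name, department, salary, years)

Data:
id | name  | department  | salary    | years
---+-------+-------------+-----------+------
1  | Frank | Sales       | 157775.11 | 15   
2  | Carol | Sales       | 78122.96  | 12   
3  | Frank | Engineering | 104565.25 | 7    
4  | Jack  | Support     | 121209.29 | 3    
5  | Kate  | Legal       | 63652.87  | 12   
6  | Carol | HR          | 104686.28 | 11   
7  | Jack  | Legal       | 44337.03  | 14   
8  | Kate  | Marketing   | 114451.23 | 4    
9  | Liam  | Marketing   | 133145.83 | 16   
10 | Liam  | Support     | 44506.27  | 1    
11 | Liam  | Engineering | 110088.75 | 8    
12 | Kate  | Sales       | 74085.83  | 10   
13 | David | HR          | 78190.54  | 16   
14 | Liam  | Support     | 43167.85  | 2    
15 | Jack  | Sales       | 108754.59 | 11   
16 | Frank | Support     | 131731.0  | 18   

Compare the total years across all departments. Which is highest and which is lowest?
SELECT department, SUM(years)
FROM employees
GROUP BY department
ORDER BY SUM(years)

All groups:
  Engineering: 15
  Marketing: 20
  Support: 24
  Legal: 26
  HR: 27
  Sales: 48

Highest: Sales (48)
Lowest: Engineering (15)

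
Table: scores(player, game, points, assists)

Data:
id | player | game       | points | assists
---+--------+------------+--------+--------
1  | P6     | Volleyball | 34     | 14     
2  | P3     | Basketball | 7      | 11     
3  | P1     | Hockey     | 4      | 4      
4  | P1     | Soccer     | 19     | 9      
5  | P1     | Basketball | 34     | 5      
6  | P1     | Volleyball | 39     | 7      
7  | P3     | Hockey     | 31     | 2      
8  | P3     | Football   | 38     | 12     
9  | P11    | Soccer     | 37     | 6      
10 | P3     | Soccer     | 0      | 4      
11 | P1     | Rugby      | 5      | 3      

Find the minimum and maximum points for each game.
SELECT game, MIN(points), MAX(points)
FROM scores
GROUP BY game

Result:
  Basketball: min=7, max=34
  Football: min=38, max=38
  Hockey: min=4, max=31
  Rugby: min=5, max=5
  Soccer: min=0, max=37
  Volleyball: min=34, max=39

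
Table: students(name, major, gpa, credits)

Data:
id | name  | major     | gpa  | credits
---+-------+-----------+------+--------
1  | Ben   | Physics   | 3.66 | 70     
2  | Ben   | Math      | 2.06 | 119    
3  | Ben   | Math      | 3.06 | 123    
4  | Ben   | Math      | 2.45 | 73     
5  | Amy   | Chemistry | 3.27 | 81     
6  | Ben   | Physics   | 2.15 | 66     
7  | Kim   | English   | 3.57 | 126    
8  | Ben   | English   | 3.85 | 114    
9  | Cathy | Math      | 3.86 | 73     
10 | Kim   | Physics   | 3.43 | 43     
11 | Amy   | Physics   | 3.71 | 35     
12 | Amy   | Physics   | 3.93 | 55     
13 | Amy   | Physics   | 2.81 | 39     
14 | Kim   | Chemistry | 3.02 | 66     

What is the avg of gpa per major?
SELECT major, AVG(gpa) as result
FROM students
GROUP BY major

Result:
  Chemistry: 3.15
  English: 3.71
  Math: 2.86
  Physics: 3.28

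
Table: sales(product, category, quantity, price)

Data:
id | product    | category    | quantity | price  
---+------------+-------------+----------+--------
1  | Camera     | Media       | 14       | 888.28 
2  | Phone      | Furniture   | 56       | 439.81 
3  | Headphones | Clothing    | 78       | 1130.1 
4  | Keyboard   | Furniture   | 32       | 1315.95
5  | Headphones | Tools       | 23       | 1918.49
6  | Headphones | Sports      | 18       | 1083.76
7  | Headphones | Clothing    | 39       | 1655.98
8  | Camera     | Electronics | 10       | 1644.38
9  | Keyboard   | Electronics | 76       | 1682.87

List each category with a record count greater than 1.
SELECT category, COUNT(*) as cnt
FROM sales
GROUP BY category
HAVING COUNT(*) > 1

Result:
  Clothing: 2
  Electronics: 2
  Furniture: 2

Note: HAVING filters groups after aggregation, WHERE filters rows before.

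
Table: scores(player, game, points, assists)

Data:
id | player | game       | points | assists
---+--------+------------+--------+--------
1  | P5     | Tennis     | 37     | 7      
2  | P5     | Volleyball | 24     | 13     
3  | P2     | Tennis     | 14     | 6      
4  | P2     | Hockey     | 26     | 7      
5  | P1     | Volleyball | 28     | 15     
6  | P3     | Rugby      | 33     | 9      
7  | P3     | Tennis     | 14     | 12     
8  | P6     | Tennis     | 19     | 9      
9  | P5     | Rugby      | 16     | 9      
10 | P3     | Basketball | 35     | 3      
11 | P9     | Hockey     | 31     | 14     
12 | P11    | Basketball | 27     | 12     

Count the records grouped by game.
SELECT game, COUNT(*) as count
FROM scores
GROUP BY game

Result:
  Basketball: 2
  Hockey: 2
  Rugby: 2
  Tennis: 4
  Volleyball: 2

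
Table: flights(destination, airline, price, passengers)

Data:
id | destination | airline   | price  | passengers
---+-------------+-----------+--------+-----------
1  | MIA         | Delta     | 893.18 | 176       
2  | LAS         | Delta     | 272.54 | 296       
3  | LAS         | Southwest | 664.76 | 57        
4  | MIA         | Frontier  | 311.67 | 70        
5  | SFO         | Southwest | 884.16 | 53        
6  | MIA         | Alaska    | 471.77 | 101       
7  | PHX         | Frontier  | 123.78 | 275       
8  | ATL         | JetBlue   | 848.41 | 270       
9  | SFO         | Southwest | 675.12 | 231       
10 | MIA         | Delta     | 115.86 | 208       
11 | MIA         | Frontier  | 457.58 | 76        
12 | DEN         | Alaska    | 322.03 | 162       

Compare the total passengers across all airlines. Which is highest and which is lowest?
SELECT airline, SUM(passengers)
FROM flights
GROUP BY airline
ORDER BY SUM(passengers)

All groups:
  Alaska: 263
  JetBlue: 270
  Southwest: 341
  Frontier: 421
  Delta: 680

Highest: Delta (680)
Lowest: Alaska (263)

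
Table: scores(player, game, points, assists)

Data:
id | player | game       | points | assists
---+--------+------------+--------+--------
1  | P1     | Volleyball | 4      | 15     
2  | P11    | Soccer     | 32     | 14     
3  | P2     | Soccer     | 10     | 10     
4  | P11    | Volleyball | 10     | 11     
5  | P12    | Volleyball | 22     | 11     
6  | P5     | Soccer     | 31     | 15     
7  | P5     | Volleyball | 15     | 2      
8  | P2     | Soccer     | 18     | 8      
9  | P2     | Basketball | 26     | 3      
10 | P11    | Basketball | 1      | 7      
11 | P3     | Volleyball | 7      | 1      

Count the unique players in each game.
SELECT game, COUNT(DISTINCT player)
FROM scores
GROUP BY game

Result:
  Basketball: 2 distinct
  Soccer: 3 distinct
  Volleyball: 5 distinct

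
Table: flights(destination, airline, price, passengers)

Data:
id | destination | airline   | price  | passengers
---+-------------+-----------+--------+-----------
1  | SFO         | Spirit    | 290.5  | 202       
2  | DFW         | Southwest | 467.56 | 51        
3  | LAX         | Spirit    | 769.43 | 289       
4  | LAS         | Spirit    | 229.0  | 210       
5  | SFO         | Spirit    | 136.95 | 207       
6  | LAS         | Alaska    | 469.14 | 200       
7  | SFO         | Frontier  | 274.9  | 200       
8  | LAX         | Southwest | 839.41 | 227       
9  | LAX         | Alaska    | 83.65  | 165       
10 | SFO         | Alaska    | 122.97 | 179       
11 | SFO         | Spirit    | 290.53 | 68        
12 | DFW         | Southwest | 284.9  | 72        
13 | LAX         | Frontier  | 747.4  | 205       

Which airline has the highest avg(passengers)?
SELECT airline, AVG(passengers) as val
FROM flights
GROUP BY airline
ORDER BY val DESC
LIMIT 1

Result: Frontier with avg(passengers) = 202.50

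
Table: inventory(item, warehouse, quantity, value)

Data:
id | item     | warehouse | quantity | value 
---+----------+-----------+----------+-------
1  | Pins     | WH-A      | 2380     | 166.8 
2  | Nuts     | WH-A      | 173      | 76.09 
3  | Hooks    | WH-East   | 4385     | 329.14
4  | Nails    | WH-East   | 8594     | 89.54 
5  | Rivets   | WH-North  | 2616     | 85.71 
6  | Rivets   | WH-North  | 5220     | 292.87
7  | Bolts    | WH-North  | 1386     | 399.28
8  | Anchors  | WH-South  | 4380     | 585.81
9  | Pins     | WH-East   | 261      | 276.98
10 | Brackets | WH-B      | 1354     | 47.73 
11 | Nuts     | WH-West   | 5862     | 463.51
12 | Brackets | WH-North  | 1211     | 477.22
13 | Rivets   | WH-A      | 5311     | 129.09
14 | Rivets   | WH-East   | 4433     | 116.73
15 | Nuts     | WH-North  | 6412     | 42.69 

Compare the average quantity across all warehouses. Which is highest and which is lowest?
SELECT warehouse, AVG(quantity)
FROM inventory
GROUP BY warehouse
ORDER BY AVG(quantity)

All groups:
  WH-B: 1354.00
  WH-A: 2621.33
  WH-North: 3369.00
  WH-South: 4380.00
  WH-East: 4418.25
  WH-West: 5862.00

Highest: WH-West (5862.00)
Lowest: WH-B (1354.00)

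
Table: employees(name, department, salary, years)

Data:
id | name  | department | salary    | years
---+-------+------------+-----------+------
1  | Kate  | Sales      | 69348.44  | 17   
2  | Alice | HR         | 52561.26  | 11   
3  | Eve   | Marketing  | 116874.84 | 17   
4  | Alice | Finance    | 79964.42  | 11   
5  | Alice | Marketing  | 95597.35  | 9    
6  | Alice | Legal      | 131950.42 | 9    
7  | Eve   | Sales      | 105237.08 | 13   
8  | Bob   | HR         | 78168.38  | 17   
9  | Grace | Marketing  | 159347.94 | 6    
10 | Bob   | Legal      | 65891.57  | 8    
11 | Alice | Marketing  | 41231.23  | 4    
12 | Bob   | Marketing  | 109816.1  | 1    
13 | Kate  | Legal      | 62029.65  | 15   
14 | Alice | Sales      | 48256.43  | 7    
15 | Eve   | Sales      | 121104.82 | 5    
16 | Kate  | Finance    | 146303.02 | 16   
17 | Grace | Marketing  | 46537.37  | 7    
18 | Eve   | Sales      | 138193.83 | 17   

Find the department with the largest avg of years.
SELECT department, AVG(years) as val
FROM employees
GROUP BY department
ORDER BY val DESC
LIMIT 1

Result: HR with avg(years) = 14.00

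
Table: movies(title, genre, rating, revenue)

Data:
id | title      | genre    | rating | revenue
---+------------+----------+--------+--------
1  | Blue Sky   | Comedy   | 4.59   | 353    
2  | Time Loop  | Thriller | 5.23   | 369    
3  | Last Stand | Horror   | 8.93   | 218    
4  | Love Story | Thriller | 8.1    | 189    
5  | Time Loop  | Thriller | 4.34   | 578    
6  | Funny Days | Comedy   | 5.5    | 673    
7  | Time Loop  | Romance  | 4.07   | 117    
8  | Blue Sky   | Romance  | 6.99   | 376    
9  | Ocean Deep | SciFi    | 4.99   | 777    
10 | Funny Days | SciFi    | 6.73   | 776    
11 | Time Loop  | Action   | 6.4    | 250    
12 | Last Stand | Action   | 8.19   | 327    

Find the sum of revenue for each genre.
SELECT genre, SUM(revenue) as result
FROM movies
GROUP BY genre

Result:
  Action: 577
  Comedy: 1026
  Horror: 218
  Romance: 493
  SciFi: 1553
  Thriller: 1136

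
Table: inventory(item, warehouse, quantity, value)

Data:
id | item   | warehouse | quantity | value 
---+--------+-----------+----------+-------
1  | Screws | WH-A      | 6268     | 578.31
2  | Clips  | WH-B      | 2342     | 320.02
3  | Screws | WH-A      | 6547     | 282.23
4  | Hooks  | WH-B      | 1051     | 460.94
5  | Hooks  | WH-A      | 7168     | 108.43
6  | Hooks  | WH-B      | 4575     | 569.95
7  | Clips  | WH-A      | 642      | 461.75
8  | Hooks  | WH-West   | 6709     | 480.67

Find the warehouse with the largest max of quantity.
SELECT warehouse, MAX(quantity) as val
FROM inventory
GROUP BY warehouse
ORDER BY val DESC
LIMIT 1

Result: WH-A with max(quantity) = 7168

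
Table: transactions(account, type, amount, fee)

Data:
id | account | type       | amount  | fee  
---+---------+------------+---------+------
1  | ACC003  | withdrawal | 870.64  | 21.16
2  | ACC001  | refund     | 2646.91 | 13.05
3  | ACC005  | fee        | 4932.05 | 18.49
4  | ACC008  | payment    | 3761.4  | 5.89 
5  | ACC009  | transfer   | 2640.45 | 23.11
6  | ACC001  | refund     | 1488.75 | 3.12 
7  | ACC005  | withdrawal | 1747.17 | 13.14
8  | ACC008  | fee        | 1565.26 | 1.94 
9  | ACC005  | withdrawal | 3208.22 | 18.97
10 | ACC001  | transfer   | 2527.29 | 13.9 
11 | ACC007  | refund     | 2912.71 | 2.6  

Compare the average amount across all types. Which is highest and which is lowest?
SELECT type, AVG(amount)
FROM transactions
GROUP BY type
ORDER BY AVG(amount)

All groups:
  withdrawal: 1942.01
  refund: 2349.46
  transfer: 2583.87
  fee: 3248.66
  payment: 3761.40

Highest: payment (3761.40)
Lowest: withdrawal (1942.01)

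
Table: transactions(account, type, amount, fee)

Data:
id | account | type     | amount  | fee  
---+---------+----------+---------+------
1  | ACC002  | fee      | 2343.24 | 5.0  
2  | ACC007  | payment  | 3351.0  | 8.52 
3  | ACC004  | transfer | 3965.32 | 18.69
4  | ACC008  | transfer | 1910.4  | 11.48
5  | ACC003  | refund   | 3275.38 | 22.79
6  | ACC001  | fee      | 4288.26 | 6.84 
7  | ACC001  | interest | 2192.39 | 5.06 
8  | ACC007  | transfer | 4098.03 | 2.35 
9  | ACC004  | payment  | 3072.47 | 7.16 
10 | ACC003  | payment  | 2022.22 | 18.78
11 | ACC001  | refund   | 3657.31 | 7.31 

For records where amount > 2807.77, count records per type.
SELECT type, COUNT(*)
FROM transactions
WHERE amount > 2807.77
GROUP BY type

Note: WHERE filters rows before grouping.

Result:
  fee: 1
  payment: 2
  refund: 2
  transfer: 2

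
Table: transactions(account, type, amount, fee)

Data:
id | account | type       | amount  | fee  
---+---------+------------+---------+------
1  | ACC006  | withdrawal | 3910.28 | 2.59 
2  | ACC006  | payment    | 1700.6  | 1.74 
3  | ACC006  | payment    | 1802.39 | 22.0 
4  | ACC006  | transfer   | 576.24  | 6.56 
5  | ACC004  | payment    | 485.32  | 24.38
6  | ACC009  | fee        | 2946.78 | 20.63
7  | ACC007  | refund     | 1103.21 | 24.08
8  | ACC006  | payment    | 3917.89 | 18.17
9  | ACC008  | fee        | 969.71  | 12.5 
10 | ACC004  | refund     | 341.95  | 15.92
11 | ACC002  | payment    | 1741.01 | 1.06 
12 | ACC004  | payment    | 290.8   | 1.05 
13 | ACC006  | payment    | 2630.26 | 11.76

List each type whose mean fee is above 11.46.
SELECT type, AVG(fee)
FROM transactions
GROUP BY type
HAVING AVG(fee) > 11.46

Result:
  fee: avg=16.57
  refund: avg=20.00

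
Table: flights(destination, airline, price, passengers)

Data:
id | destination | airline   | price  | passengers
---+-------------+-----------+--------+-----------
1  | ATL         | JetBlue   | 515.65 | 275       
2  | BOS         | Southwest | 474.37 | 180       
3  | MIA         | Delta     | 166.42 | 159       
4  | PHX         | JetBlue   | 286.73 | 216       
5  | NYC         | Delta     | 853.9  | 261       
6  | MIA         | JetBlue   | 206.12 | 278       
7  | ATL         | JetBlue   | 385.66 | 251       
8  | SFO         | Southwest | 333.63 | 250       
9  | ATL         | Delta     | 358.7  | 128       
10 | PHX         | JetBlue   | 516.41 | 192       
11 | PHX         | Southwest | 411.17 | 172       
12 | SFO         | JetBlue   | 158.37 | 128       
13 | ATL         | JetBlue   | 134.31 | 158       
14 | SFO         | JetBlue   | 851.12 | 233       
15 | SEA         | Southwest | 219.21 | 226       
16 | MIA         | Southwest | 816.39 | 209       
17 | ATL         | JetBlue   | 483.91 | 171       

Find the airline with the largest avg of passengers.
SELECT airline, AVG(passengers) as val
FROM flights
GROUP BY airline
ORDER BY val DESC
LIMIT 1

Result: JetBlue with avg(passengers) = 211.33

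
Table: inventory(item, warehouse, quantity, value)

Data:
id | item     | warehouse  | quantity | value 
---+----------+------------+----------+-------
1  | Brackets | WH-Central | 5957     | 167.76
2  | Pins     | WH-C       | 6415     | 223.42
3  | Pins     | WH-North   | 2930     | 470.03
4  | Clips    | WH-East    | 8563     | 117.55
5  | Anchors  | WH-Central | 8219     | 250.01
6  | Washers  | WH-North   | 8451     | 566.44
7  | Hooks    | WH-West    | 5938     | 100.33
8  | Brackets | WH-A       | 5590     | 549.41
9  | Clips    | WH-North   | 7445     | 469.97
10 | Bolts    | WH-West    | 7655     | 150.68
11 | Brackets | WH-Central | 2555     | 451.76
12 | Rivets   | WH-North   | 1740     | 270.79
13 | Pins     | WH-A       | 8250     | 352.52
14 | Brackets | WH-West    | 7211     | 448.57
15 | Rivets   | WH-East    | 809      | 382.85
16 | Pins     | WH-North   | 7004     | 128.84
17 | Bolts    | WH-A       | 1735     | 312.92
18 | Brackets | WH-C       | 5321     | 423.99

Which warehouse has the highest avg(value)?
SELECT warehouse, AVG(value) as val
FROM inventory
GROUP BY warehouse
ORDER BY val DESC
LIMIT 1

Result: WH-A with avg(value) = 404.95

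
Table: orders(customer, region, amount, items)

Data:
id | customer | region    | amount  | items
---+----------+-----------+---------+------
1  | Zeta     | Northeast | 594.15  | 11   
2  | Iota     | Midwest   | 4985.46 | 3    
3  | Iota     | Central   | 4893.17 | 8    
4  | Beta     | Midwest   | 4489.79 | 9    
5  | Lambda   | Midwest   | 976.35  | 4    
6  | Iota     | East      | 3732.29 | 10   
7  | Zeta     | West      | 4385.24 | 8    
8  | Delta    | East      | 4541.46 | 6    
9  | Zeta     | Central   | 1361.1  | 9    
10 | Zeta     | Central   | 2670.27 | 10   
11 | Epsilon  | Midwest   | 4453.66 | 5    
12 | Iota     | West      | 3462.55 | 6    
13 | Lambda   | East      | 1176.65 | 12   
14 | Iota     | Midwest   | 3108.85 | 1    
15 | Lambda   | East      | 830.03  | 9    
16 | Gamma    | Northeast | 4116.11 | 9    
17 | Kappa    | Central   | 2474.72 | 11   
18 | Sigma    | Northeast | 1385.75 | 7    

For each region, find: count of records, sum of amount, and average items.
SELECT region,
       COUNT(*) as cnt,
       SUM(amount) as total_amount,
       AVG(items) as avg_items
FROM orders
GROUP BY region

Result:
  Central: 4 records, 11399.26 total amount, 9.50 avg items
  East: 4 records, 10280.43 total amount, 9.25 avg items
  Midwest: 5 records, 18014.11 total amount, 4.40 avg items
  Northeast: 3 records, 6096.01 total amount, 9.00 avg items
  West: 2 records, 7847.79 total amount, 7.00 avg items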